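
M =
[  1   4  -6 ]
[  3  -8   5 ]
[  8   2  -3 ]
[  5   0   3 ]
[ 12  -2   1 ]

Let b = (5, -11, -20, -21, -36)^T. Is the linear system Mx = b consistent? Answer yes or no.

Row reduce the augmented matrix [M | b].
R2 ← R2 − (3)·R1: [0, -20, 23, -26]
R3 ← R3 − (8)·R1: [0, -30, 45, -60]
R4 ← R4 − (5)·R1: [0, -20, 33, -46]
R5 ← R5 − (12)·R1: [0, -50, 73, -96]
R3 ← R3 − (3/2)·R2: [0, 0, 21/2, -21]
R4 ← R4 − R2: [0, 0, 10, -20]
R5 ← R5 − (5/2)·R2: [0, 0, 31/2, -31]
R4 ← R4 − (20/21)·R3: [0, 0, 0, 0]
R5 ← R5 − (31/21)·R3: [0, 0, 0, 0]
The echelon form has 3 nonzero rows, and every pivot lies in the first 3 columns, so rank(M) = rank([M|b]) = 3.
The system is consistent.

yes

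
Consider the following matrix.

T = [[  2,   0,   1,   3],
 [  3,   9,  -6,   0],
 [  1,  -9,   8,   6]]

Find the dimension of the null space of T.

Row reduce to echelon form.
R2 ← R2 − (3/2)·R1: [0, 9, -15/2, -9/2]
R3 ← R3 − (1/2)·R1: [0, -9, 15/2, 9/2]
R3 ← R3 + R2: [0, 0, 0, 0]
2 nonzero rows, so rank(T) = 2.
T has 4 columns; by rank–nullity, nullity = 4 − 2 = 2.

2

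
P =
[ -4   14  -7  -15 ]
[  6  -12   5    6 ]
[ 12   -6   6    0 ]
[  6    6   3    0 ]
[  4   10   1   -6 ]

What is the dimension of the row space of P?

4

Row reduce to echelon form.
R2 ← R2 + (3/2)·R1: [0, 9, -11/2, -33/2]
R3 ← R3 + (3)·R1: [0, 36, -15, -45]
R4 ← R4 + (3/2)·R1: [0, 27, -15/2, -45/2]
R5 ← R5 + R1: [0, 24, -6, -21]
R3 ← R3 − (4)·R2: [0, 0, 7, 21]
R4 ← R4 − (3)·R2: [0, 0, 9, 27]
R5 ← R5 − (8/3)·R2: [0, 0, 26/3, 23]
R4 ← R4 − (9/7)·R3: [0, 0, 0, 0]
R5 ← R5 − (26/21)·R3: [0, 0, 0, -3]
Swap R4 ↔ R5
Echelon form has 4 nonzero rows, so rank(P) = 4.
The row space has dimension equal to the rank: 4.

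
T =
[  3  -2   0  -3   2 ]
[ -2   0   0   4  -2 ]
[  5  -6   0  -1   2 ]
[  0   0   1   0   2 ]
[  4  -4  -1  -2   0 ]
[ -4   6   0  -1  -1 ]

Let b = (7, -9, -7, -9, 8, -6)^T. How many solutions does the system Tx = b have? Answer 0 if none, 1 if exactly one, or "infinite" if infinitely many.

Row reduce the augmented matrix [T | b].
R2 ← R2 + (2/3)·R1: [0, -4/3, 0, 2, -2/3, -13/3]
R3 ← R3 − (5/3)·R1: [0, -8/3, 0, 4, -4/3, -56/3]
R5 ← R5 − (4/3)·R1: [0, -4/3, -1, 2, -8/3, -4/3]
R6 ← R6 + (4/3)·R1: [0, 10/3, 0, -5, 5/3, 10/3]
R3 ← R3 − (2)·R2: [0, 0, 0, 0, 0, -10]
R5 ← R5 − R2: [0, 0, -1, 0, -2, 3]
R6 ← R6 + (5/2)·R2: [0, 0, 0, 0, 0, -15/2]
Swap R3 ↔ R4
R5 ← R5 + R3: [0, 0, 0, 0, 0, -6]
R5 ← R5 − (3/5)·R4: [0, 0, 0, 0, 0, 0]
R6 ← R6 − (3/4)·R4: [0, 0, 0, 0, 0, 0]
The echelon form has 4 nonzero rows; the last pivot sits in the augmented column, so rank(T) = 3 but rank([T|b]) = 4.
Since the ranks differ, the system is inconsistent.
It has no solutions.

0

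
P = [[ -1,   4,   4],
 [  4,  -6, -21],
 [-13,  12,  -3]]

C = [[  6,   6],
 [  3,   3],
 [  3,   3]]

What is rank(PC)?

First compute PC:
[[ 18,  18],
 [-57, -57],
 [-51, -51]]
Now row reduce the product.
R2 ← R2 + (19/6)·R1: [0, 0]
R3 ← R3 + (17/6)·R1: [0, 0]
1 nonzero row, so rank(PC) = 1.

1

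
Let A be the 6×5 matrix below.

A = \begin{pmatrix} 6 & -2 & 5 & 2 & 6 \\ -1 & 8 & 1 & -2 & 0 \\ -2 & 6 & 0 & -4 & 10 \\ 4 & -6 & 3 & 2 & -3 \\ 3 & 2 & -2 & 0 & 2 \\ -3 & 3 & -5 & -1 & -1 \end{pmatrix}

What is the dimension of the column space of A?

5

Row reduce to echelon form.
R2 ← R2 + (1/6)·R1: [0, 23/3, 11/6, -5/3, 1]
R3 ← R3 + (1/3)·R1: [0, 16/3, 5/3, -10/3, 12]
R4 ← R4 − (2/3)·R1: [0, -14/3, -1/3, 2/3, -7]
R5 ← R5 − (1/2)·R1: [0, 3, -9/2, -1, -1]
R6 ← R6 + (1/2)·R1: [0, 2, -5/2, 0, 2]
R3 ← R3 − (16/23)·R2: [0, 0, 9/23, -50/23, 260/23]
R4 ← R4 + (14/23)·R2: [0, 0, 18/23, -8/23, -147/23]
R5 ← R5 − (9/23)·R2: [0, 0, -120/23, -8/23, -32/23]
R6 ← R6 − (6/23)·R2: [0, 0, -137/46, 10/23, 40/23]
R4 ← R4 − (2)·R3: [0, 0, 0, 4, -29]
R5 ← R5 + (40/3)·R3: [0, 0, 0, -88/3, 448/3]
R6 ← R6 + (137/18)·R3: [0, 0, 0, -145/9, 790/9]
R5 ← R5 + (22/3)·R4: [0, 0, 0, 0, -190/3]
R6 ← R6 + (145/36)·R4: [0, 0, 0, 0, -1045/36]
R6 ← R6 − (11/24)·R5: [0, 0, 0, 0, 0]
Echelon form has 5 nonzero rows, so rank(A) = 5.
The column space has dimension equal to the rank: 5.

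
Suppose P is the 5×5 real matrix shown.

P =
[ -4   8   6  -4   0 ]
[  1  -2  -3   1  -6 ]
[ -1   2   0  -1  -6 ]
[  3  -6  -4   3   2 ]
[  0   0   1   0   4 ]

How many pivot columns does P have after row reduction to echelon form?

Row reduce to echelon form.
R2 ← R2 + (1/4)·R1: [0, 0, -3/2, 0, -6]
R3 ← R3 − (1/4)·R1: [0, 0, -3/2, 0, -6]
R4 ← R4 + (3/4)·R1: [0, 0, 1/2, 0, 2]
R3 ← R3 − R2: [0, 0, 0, 0, 0]
R4 ← R4 + (1/3)·R2: [0, 0, 0, 0, 0]
R5 ← R5 + (2/3)·R2: [0, 0, 0, 0, 0]
Echelon form has 2 nonzero rows, so rank(P) = 2.
Each nonzero row contributes one pivot column: 2 pivot columns.

2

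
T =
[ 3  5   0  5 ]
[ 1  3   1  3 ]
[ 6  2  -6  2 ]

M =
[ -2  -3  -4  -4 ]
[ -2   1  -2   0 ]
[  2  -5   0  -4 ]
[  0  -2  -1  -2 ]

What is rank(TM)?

First compute TM:
[[-16, -14, -27, -22],
 [ -6, -11, -13, -14],
 [-28,  10, -30,  -4]]
Now row reduce the product.
R2 ← R2 − (3/8)·R1: [0, -23/4, -23/8, -23/4]
R3 ← R3 − (7/4)·R1: [0, 69/2, 69/4, 69/2]
R3 ← R3 + (6)·R2: [0, 0, 0, 0]
2 nonzero rows, so rank(TM) = 2.

2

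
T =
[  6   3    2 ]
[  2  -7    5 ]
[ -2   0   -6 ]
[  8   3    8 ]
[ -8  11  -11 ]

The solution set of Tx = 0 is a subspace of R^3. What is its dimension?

0

Row reduce to echelon form.
R2 ← R2 − (1/3)·R1: [0, -8, 13/3]
R3 ← R3 + (1/3)·R1: [0, 1, -16/3]
R4 ← R4 − (4/3)·R1: [0, -1, 16/3]
R5 ← R5 + (4/3)·R1: [0, 15, -25/3]
R3 ← R3 + (1/8)·R2: [0, 0, -115/24]
R4 ← R4 − (1/8)·R2: [0, 0, 115/24]
R5 ← R5 + (15/8)·R2: [0, 0, -5/24]
R4 ← R4 + R3: [0, 0, 0]
R5 ← R5 − (1/23)·R3: [0, 0, 0]
3 nonzero rows, so rank(T) = 3.
T has 3 columns; by rank–nullity, nullity = 3 − 3 = 0.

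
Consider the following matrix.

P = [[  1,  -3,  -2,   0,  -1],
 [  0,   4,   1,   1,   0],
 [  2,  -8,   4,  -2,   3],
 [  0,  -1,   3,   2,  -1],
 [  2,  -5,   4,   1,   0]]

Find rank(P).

5

Row reduce to echelon form.
R3 ← R3 − (2)·R1: [0, -2, 8, -2, 5]
R5 ← R5 − (2)·R1: [0, 1, 8, 1, 2]
R3 ← R3 + (1/2)·R2: [0, 0, 17/2, -3/2, 5]
R4 ← R4 + (1/4)·R2: [0, 0, 13/4, 9/4, -1]
R5 ← R5 − (1/4)·R2: [0, 0, 31/4, 3/4, 2]
R4 ← R4 − (13/34)·R3: [0, 0, 0, 48/17, -99/34]
R5 ← R5 − (31/34)·R3: [0, 0, 0, 36/17, -87/34]
R5 ← R5 − (3/4)·R4: [0, 0, 0, 0, -3/8]
Echelon form has 5 nonzero rows, so rank(P) = 5.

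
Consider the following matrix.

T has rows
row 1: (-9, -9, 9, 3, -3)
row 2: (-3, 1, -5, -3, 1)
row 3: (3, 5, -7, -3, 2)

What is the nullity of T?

3

Row reduce to echelon form.
R2 ← R2 − (1/3)·R1: [0, 4, -8, -4, 2]
R3 ← R3 + (1/3)·R1: [0, 2, -4, -2, 1]
R3 ← R3 − (1/2)·R2: [0, 0, 0, 0, 0]
2 nonzero rows, so rank(T) = 2.
T has 5 columns; by rank–nullity, nullity = 5 − 2 = 3.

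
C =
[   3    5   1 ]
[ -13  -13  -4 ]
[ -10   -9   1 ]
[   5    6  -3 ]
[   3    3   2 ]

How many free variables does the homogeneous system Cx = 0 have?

0

Row reduce to echelon form.
R2 ← R2 + (13/3)·R1: [0, 26/3, 1/3]
R3 ← R3 + (10/3)·R1: [0, 23/3, 13/3]
R4 ← R4 − (5/3)·R1: [0, -7/3, -14/3]
R5 ← R5 − R1: [0, -2, 1]
R3 ← R3 − (23/26)·R2: [0, 0, 105/26]
R4 ← R4 + (7/26)·R2: [0, 0, -119/26]
R5 ← R5 + (3/13)·R2: [0, 0, 14/13]
R4 ← R4 + (17/15)·R3: [0, 0, 0]
R5 ← R5 − (4/15)·R3: [0, 0, 0]
3 nonzero rows, so rank(C) = 3.
C has 3 columns; by rank–nullity, nullity = 3 − 3 = 0.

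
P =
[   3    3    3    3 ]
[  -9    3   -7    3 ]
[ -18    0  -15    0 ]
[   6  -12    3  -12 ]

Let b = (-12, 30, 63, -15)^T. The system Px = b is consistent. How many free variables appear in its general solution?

Row reduce the augmented matrix [P | b].
R2 ← R2 + (3)·R1: [0, 12, 2, 12, -6]
R3 ← R3 + (6)·R1: [0, 18, 3, 18, -9]
R4 ← R4 − (2)·R1: [0, -18, -3, -18, 9]
R3 ← R3 − (3/2)·R2: [0, 0, 0, 0, 0]
R4 ← R4 + (3/2)·R2: [0, 0, 0, 0, 0]
The echelon form has 2 nonzero rows, and every pivot lies in the first 4 columns, so rank(P) = rank([P|b]) = 2.
The system is consistent.
Free variables = (unknowns) − (rank) = 4 − 2 = 2.

2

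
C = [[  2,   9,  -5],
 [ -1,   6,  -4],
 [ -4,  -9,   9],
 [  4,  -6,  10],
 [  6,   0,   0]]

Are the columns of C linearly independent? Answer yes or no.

Row reduce C to echelon form.
R2 ← R2 + (1/2)·R1: [0, 21/2, -13/2]
R3 ← R3 + (2)·R1: [0, 9, -1]
R4 ← R4 − (2)·R1: [0, -24, 20]
R5 ← R5 − (3)·R1: [0, -27, 15]
R3 ← R3 − (6/7)·R2: [0, 0, 32/7]
R4 ← R4 + (16/7)·R2: [0, 0, 36/7]
R5 ← R5 + (18/7)·R2: [0, 0, -12/7]
R4 ← R4 − (9/8)·R3: [0, 0, 0]
R5 ← R5 + (3/8)·R3: [0, 0, 0]
3 pivots among 3 columns.
Every column is a pivot column, so the columns are linearly independent.

yes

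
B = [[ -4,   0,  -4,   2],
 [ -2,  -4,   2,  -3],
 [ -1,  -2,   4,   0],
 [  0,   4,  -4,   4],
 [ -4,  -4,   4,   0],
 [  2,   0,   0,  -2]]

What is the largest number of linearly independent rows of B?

Row reduce to echelon form.
R2 ← R2 − (1/2)·R1: [0, -4, 4, -4]
R3 ← R3 − (1/4)·R1: [0, -2, 5, -1/2]
R5 ← R5 − R1: [0, -4, 8, -2]
R6 ← R6 + (1/2)·R1: [0, 0, -2, -1]
R3 ← R3 − (1/2)·R2: [0, 0, 3, 3/2]
R4 ← R4 + R2: [0, 0, 0, 0]
R5 ← R5 − R2: [0, 0, 4, 2]
R5 ← R5 − (4/3)·R3: [0, 0, 0, 0]
R6 ← R6 + (2/3)·R3: [0, 0, 0, 0]
Echelon form has 3 nonzero rows, so rank(B) = 3.
The rank gives the maximum number of linearly independent rows: 3.

3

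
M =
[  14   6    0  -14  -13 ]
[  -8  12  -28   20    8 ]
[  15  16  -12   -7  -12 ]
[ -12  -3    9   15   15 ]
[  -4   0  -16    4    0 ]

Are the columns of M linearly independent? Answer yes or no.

Row reduce M to echelon form.
R2 ← R2 + (4/7)·R1: [0, 108/7, -28, 12, 4/7]
R3 ← R3 − (15/14)·R1: [0, 67/7, -12, 8, 27/14]
R4 ← R4 + (6/7)·R1: [0, 15/7, 9, 3, 27/7]
R5 ← R5 + (2/7)·R1: [0, 12/7, -16, 0, -26/7]
R3 ← R3 − (67/108)·R2: [0, 0, 145/27, 5/9, 85/54]
R4 ← R4 − (5/36)·R2: [0, 0, 116/9, 4/3, 34/9]
R5 ← R5 − (1/9)·R2: [0, 0, -116/9, -4/3, -34/9]
R4 ← R4 − (12/5)·R3: [0, 0, 0, 0, 0]
R5 ← R5 + (12/5)·R3: [0, 0, 0, 0, 0]
3 pivots among 5 columns.
Only 3 < 5 pivot columns, so the columns are linearly dependent.

no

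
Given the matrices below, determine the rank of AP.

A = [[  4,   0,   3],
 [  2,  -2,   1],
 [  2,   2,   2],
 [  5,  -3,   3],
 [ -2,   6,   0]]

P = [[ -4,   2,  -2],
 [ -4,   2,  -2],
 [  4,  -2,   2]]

1

First compute AP:
[[ -4,   2,  -2],
 [  4,  -2,   2],
 [ -8,   4,  -4],
 [  4,  -2,   2],
 [-16,   8,  -8]]
Now row reduce the product.
R2 ← R2 + R1: [0, 0, 0]
R3 ← R3 − (2)·R1: [0, 0, 0]
R4 ← R4 + R1: [0, 0, 0]
R5 ← R5 − (4)·R1: [0, 0, 0]
1 nonzero row, so rank(AP) = 1.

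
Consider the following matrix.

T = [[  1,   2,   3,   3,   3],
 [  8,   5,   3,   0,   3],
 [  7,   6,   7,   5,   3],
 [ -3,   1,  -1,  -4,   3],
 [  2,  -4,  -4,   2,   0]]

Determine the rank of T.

Row reduce to echelon form.
R2 ← R2 − (8)·R1: [0, -11, -21, -24, -21]
R3 ← R3 − (7)·R1: [0, -8, -14, -16, -18]
R4 ← R4 + (3)·R1: [0, 7, 8, 5, 12]
R5 ← R5 − (2)·R1: [0, -8, -10, -4, -6]
R3 ← R3 − (8/11)·R2: [0, 0, 14/11, 16/11, -30/11]
R4 ← R4 + (7/11)·R2: [0, 0, -59/11, -113/11, -15/11]
R5 ← R5 − (8/11)·R2: [0, 0, 58/11, 148/11, 102/11]
R4 ← R4 + (59/14)·R3: [0, 0, 0, -29/7, -90/7]
R5 ← R5 − (29/7)·R3: [0, 0, 0, 52/7, 144/7]
R5 ← R5 + (52/29)·R4: [0, 0, 0, 0, -72/29]
Echelon form has 5 nonzero rows, so rank(T) = 5.

5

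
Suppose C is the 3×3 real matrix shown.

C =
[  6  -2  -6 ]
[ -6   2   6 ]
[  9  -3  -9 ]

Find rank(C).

1

Row reduce to echelon form.
R2 ← R2 + R1: [0, 0, 0]
R3 ← R3 − (3/2)·R1: [0, 0, 0]
Echelon form has 1 nonzero row, so rank(C) = 1.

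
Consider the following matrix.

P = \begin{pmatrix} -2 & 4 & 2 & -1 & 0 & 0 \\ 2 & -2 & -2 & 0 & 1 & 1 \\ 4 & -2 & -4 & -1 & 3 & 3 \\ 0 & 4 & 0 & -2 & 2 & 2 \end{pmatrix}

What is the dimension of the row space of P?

Row reduce to echelon form.
R2 ← R2 + R1: [0, 2, 0, -1, 1, 1]
R3 ← R3 + (2)·R1: [0, 6, 0, -3, 3, 3]
R3 ← R3 − (3)·R2: [0, 0, 0, 0, 0, 0]
R4 ← R4 − (2)·R2: [0, 0, 0, 0, 0, 0]
Echelon form has 2 nonzero rows, so rank(P) = 2.
The row space has dimension equal to the rank: 2.

2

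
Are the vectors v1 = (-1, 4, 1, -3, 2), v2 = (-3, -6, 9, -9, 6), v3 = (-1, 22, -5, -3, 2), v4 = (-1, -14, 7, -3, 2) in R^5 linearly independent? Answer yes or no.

Form the matrix with these vectors as rows and row reduce.
R2 ← R2 − (3)·R1: [0, -18, 6, 0, 0]
R3 ← R3 − R1: [0, 18, -6, 0, 0]
R4 ← R4 − R1: [0, -18, 6, 0, 0]
R3 ← R3 + R2: [0, 0, 0, 0, 0]
R4 ← R4 − R2: [0, 0, 0, 0, 0]
2 nonzero rows, so the 4 vectors span a space of dimension 2.
Since 2 < 4, the vectors are linearly dependent.

no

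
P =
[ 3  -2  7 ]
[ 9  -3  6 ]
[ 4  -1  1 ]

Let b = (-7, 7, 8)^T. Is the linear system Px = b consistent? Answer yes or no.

no

Row reduce the augmented matrix [P | b].
R2 ← R2 − (3)·R1: [0, 3, -15, 28]
R3 ← R3 − (4/3)·R1: [0, 5/3, -25/3, 52/3]
R3 ← R3 − (5/9)·R2: [0, 0, 0, 16/9]
The echelon form has 3 nonzero rows; the last pivot sits in the augmented column, so rank(P) = 2 but rank([P|b]) = 3.
Since the ranks differ, the system is inconsistent.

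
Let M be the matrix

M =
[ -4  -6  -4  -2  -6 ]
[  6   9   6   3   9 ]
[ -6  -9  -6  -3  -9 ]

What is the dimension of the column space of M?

Row reduce to echelon form.
R2 ← R2 + (3/2)·R1: [0, 0, 0, 0, 0]
R3 ← R3 − (3/2)·R1: [0, 0, 0, 0, 0]
Echelon form has 1 nonzero row, so rank(M) = 1.
The column space has dimension equal to the rank: 1.

1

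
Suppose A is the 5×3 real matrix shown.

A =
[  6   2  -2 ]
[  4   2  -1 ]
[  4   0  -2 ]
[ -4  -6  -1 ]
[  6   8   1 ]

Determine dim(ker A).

Row reduce to echelon form.
R2 ← R2 − (2/3)·R1: [0, 2/3, 1/3]
R3 ← R3 − (2/3)·R1: [0, -4/3, -2/3]
R4 ← R4 + (2/3)·R1: [0, -14/3, -7/3]
R5 ← R5 − R1: [0, 6, 3]
R3 ← R3 + (2)·R2: [0, 0, 0]
R4 ← R4 + (7)·R2: [0, 0, 0]
R5 ← R5 − (9)·R2: [0, 0, 0]
2 nonzero rows, so rank(A) = 2.
A has 3 columns; by rank–nullity, nullity = 3 − 2 = 1.

1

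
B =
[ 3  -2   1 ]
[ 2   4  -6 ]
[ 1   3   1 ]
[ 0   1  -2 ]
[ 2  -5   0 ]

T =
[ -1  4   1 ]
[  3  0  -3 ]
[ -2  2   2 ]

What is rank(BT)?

First compute BT:
[[-11,  14,  11],
 [ 22,  -4, -22],
 [  6,   6,  -6],
 [  7,  -4,  -7],
 [-17,   8,  17]]
Now row reduce the product.
R2 ← R2 + (2)·R1: [0, 24, 0]
R3 ← R3 + (6/11)·R1: [0, 150/11, 0]
R4 ← R4 + (7/11)·R1: [0, 54/11, 0]
R5 ← R5 − (17/11)·R1: [0, -150/11, 0]
R3 ← R3 − (25/44)·R2: [0, 0, 0]
R4 ← R4 − (9/44)·R2: [0, 0, 0]
R5 ← R5 + (25/44)·R2: [0, 0, 0]
2 nonzero rows, so rank(BT) = 2.

2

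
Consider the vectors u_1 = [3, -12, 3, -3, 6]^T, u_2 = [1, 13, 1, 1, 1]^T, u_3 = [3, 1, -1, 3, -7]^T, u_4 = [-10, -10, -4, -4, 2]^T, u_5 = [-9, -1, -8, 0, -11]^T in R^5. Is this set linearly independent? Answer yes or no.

no

Form the matrix with these vectors as rows and row reduce.
R2 ← R2 − (1/3)·R1: [0, 17, 0, 2, -1]
R3 ← R3 − R1: [0, 13, -4, 6, -13]
R4 ← R4 + (10/3)·R1: [0, -50, 6, -14, 22]
R5 ← R5 + (3)·R1: [0, -37, 1, -9, 7]
R3 ← R3 − (13/17)·R2: [0, 0, -4, 76/17, -208/17]
R4 ← R4 + (50/17)·R2: [0, 0, 6, -138/17, 324/17]
R5 ← R5 + (37/17)·R2: [0, 0, 1, -79/17, 82/17]
R4 ← R4 + (3/2)·R3: [0, 0, 0, -24/17, 12/17]
R5 ← R5 + (1/4)·R3: [0, 0, 0, -60/17, 30/17]
R5 ← R5 − (5/2)·R4: [0, 0, 0, 0, 0]
4 nonzero rows, so the 5 vectors span a space of dimension 4.
Since 4 < 5, the vectors are linearly dependent.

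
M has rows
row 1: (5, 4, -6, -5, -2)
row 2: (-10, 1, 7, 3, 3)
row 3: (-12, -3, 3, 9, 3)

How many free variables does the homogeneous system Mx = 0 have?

Row reduce to echelon form.
R2 ← R2 + (2)·R1: [0, 9, -5, -7, -1]
R3 ← R3 + (12/5)·R1: [0, 33/5, -57/5, -3, -9/5]
R3 ← R3 − (11/15)·R2: [0, 0, -116/15, 32/15, -16/15]
3 nonzero rows, so rank(M) = 3.
M has 5 columns; by rank–nullity, nullity = 5 − 3 = 2.

2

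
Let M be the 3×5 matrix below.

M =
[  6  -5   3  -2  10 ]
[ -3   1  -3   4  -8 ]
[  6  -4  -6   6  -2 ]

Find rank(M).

3

Row reduce to echelon form.
R2 ← R2 + (1/2)·R1: [0, -3/2, -3/2, 3, -3]
R3 ← R3 − R1: [0, 1, -9, 8, -12]
R3 ← R3 + (2/3)·R2: [0, 0, -10, 10, -14]
Echelon form has 3 nonzero rows, so rank(M) = 3.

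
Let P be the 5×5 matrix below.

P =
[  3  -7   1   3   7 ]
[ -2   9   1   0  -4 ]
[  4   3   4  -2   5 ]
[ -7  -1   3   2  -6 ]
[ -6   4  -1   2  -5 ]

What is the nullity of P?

0

Row reduce to echelon form.
R2 ← R2 + (2/3)·R1: [0, 13/3, 5/3, 2, 2/3]
R3 ← R3 − (4/3)·R1: [0, 37/3, 8/3, -6, -13/3]
R4 ← R4 + (7/3)·R1: [0, -52/3, 16/3, 9, 31/3]
R5 ← R5 + (2)·R1: [0, -10, 1, 8, 9]
R3 ← R3 − (37/13)·R2: [0, 0, -27/13, -152/13, -81/13]
R4 ← R4 + (4)·R2: [0, 0, 12, 17, 13]
R5 ← R5 + (30/13)·R2: [0, 0, 63/13, 164/13, 137/13]
R4 ← R4 + (52/9)·R3: [0, 0, 0, -455/9, -23]
R5 ← R5 + (7/3)·R3: [0, 0, 0, -44/3, -4]
R5 ← R5 − (132/455)·R4: [0, 0, 0, 0, 1216/455]
5 nonzero rows, so rank(P) = 5.
P has 5 columns; by rank–nullity, nullity = 5 − 5 = 0.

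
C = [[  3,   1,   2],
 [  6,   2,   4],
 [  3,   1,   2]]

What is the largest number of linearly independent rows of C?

Row reduce to echelon form.
R2 ← R2 − (2)·R1: [0, 0, 0]
R3 ← R3 − R1: [0, 0, 0]
Echelon form has 1 nonzero row, so rank(C) = 1.
The rank gives the maximum number of linearly independent rows: 1.

1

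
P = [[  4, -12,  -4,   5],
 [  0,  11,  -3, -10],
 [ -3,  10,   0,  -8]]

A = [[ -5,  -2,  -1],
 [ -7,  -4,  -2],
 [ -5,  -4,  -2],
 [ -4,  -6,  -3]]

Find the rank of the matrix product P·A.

First compute PA:
[[ 64,  26,  13],
 [-22,  28,  14],
 [-23,  14,   7]]
Now row reduce the product.
R2 ← R2 + (11/32)·R1: [0, 591/16, 591/32]
R3 ← R3 + (23/64)·R1: [0, 747/32, 747/64]
R3 ← R3 − (249/394)·R2: [0, 0, 0]
2 nonzero rows, so rank(PA) = 2.

2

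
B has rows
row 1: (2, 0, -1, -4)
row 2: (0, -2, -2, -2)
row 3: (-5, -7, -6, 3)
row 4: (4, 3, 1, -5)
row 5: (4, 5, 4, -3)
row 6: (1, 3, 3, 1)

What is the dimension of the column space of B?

Row reduce to echelon form.
R3 ← R3 + (5/2)·R1: [0, -7, -17/2, -7]
R4 ← R4 − (2)·R1: [0, 3, 3, 3]
R5 ← R5 − (2)·R1: [0, 5, 6, 5]
R6 ← R6 − (1/2)·R1: [0, 3, 7/2, 3]
R3 ← R3 − (7/2)·R2: [0, 0, -3/2, 0]
R4 ← R4 + (3/2)·R2: [0, 0, 0, 0]
R5 ← R5 + (5/2)·R2: [0, 0, 1, 0]
R6 ← R6 + (3/2)·R2: [0, 0, 1/2, 0]
R5 ← R5 + (2/3)·R3: [0, 0, 0, 0]
R6 ← R6 + (1/3)·R3: [0, 0, 0, 0]
Echelon form has 3 nonzero rows, so rank(B) = 3.
The column space has dimension equal to the rank: 3.

3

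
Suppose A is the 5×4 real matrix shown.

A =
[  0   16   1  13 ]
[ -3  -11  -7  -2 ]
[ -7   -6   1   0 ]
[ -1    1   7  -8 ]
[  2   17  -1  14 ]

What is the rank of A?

Row reduce to echelon form.
Swap R1 ↔ R2
R3 ← R3 − (7/3)·R1: [0, 59/3, 52/3, 14/3]
R4 ← R4 − (1/3)·R1: [0, 14/3, 28/3, -22/3]
R5 ← R5 + (2/3)·R1: [0, 29/3, -17/3, 38/3]
R3 ← R3 − (59/48)·R2: [0, 0, 773/48, -181/16]
R4 ← R4 − (7/24)·R2: [0, 0, 217/24, -89/8]
R5 ← R5 − (29/48)·R2: [0, 0, -301/48, 77/16]
R4 ← R4 − (434/773)·R3: [0, 0, 0, -3690/773]
R5 ← R5 + (301/773)·R3: [0, 0, 0, 315/773]
R5 ← R5 + (7/82)·R4: [0, 0, 0, 0]
Echelon form has 4 nonzero rows, so rank(A) = 4.

4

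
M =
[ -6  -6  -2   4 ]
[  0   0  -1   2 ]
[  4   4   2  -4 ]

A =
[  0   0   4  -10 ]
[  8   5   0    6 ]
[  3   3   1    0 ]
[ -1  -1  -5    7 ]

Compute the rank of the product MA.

First compute MA:
[[-58, -40, -46,  52],
 [ -5,  -5, -11,  14],
 [ 42,  30,  38, -44]]
Now row reduce the product.
R2 ← R2 − (5/58)·R1: [0, -45/29, -204/29, 276/29]
R3 ← R3 + (21/29)·R1: [0, 30/29, 136/29, -184/29]
R3 ← R3 + (2/3)·R2: [0, 0, 0, 0]
2 nonzero rows, so rank(MA) = 2.

2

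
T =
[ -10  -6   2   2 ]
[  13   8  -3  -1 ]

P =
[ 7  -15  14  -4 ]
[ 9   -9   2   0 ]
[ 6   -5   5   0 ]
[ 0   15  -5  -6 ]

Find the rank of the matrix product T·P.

First compute TP:
[[-112, 224, -152,  28],
 [145, -267, 188, -46]]
Now row reduce the product.
R2 ← R2 + (145/112)·R1: [0, 23, -123/14, -39/4]
2 nonzero rows, so rank(TP) = 2.

2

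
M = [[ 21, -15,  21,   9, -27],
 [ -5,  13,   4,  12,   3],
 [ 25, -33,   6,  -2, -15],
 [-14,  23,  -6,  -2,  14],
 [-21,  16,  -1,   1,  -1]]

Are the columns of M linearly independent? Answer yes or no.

Row reduce M to echelon form.
R2 ← R2 + (5/21)·R1: [0, 66/7, 9, 99/7, -24/7]
R3 ← R3 − (25/21)·R1: [0, -106/7, -19, -89/7, 120/7]
R4 ← R4 + (2/3)·R1: [0, 13, 8, 4, -4]
R5 ← R5 + R1: [0, 1, 20, 10, -28]
R3 ← R3 + (53/33)·R2: [0, 0, -50/11, 10, 128/11]
R4 ← R4 − (91/66)·R2: [0, 0, -97/22, -31/2, 8/11]
R5 ← R5 − (7/66)·R2: [0, 0, 419/22, 17/2, -304/11]
R4 ← R4 − (97/100)·R3: [0, 0, 0, -126/5, -264/25]
R5 ← R5 + (419/100)·R3: [0, 0, 0, 252/5, 528/25]
R5 ← R5 + (2)·R4: [0, 0, 0, 0, 0]
4 pivots among 5 columns.
Only 4 < 5 pivot columns, so the columns are linearly dependent.

no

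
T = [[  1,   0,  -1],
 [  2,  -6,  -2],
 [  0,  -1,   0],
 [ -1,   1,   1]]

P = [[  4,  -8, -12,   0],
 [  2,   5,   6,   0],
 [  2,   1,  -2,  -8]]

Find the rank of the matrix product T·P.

First compute TP:
[[  2,  -9, -10,   8],
 [ -8, -48, -56,  16],
 [ -2,  -5,  -6,   0],
 [  0,  14,  16,  -8]]
Now row reduce the product.
R2 ← R2 + (4)·R1: [0, -84, -96, 48]
R3 ← R3 + R1: [0, -14, -16, 8]
R3 ← R3 − (1/6)·R2: [0, 0, 0, 0]
R4 ← R4 + (1/6)·R2: [0, 0, 0, 0]
2 nonzero rows, so rank(TP) = 2.

2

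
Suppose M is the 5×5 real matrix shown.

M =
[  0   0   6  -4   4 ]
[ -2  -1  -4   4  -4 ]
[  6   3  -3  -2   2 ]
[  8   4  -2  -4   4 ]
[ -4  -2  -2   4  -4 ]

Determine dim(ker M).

3

Row reduce to echelon form.
Swap R1 ↔ R2
R3 ← R3 + (3)·R1: [0, 0, -15, 10, -10]
R4 ← R4 + (4)·R1: [0, 0, -18, 12, -12]
R5 ← R5 − (2)·R1: [0, 0, 6, -4, 4]
R3 ← R3 + (5/2)·R2: [0, 0, 0, 0, 0]
R4 ← R4 + (3)·R2: [0, 0, 0, 0, 0]
R5 ← R5 − R2: [0, 0, 0, 0, 0]
2 nonzero rows, so rank(M) = 2.
M has 5 columns; by rank–nullity, nullity = 5 − 2 = 3.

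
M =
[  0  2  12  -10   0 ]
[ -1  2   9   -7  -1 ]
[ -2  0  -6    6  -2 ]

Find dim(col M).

2

Row reduce to echelon form.
Swap R1 ↔ R2
R3 ← R3 − (2)·R1: [0, -4, -24, 20, 0]
R3 ← R3 + (2)·R2: [0, 0, 0, 0, 0]
Echelon form has 2 nonzero rows, so rank(M) = 2.
The column space has dimension equal to the rank: 2.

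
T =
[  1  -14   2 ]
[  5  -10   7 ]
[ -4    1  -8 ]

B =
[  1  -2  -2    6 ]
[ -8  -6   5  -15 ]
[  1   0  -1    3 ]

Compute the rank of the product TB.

2

First compute TB:
[[115,  82, -74, 222],
 [ 92,  50, -67, 201],
 [-20,   2,  21, -63]]
Now row reduce the product.
R2 ← R2 − (4/5)·R1: [0, -78/5, -39/5, 117/5]
R3 ← R3 + (4/23)·R1: [0, 374/23, 187/23, -561/23]
R3 ← R3 + (935/897)·R2: [0, 0, 0, 0]
2 nonzero rows, so rank(TB) = 2.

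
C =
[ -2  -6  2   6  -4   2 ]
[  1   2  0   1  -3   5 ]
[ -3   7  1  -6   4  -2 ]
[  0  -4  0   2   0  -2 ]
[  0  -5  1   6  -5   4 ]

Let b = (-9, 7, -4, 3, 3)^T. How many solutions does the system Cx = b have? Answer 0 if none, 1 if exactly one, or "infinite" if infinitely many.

0

Row reduce the augmented matrix [C | b].
R2 ← R2 + (1/2)·R1: [0, -1, 1, 4, -5, 6, 5/2]
R3 ← R3 − (3/2)·R1: [0, 16, -2, -15, 10, -5, 19/2]
R3 ← R3 + (16)·R2: [0, 0, 14, 49, -70, 91, 99/2]
R4 ← R4 − (4)·R2: [0, 0, -4, -14, 20, -26, -7]
R5 ← R5 − (5)·R2: [0, 0, -4, -14, 20, -26, -19/2]
R4 ← R4 + (2/7)·R3: [0, 0, 0, 0, 0, 0, 50/7]
R5 ← R5 + (2/7)·R3: [0, 0, 0, 0, 0, 0, 65/14]
R5 ← R5 − (13/20)·R4: [0, 0, 0, 0, 0, 0, 0]
The echelon form has 4 nonzero rows; the last pivot sits in the augmented column, so rank(C) = 3 but rank([C|b]) = 4.
Since the ranks differ, the system is inconsistent.
It has no solutions.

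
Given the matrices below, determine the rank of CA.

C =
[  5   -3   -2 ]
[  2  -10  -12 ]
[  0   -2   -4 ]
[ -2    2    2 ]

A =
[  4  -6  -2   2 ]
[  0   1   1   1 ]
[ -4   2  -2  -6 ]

First compute CA:
[[ 28, -37,  -9,  19],
 [ 56, -46,  10,  66],
 [ 16, -10,   6,  22],
 [-16,  18,   2, -14]]
Now row reduce the product.
R2 ← R2 − (2)·R1: [0, 28, 28, 28]
R3 ← R3 − (4/7)·R1: [0, 78/7, 78/7, 78/7]
R4 ← R4 + (4/7)·R1: [0, -22/7, -22/7, -22/7]
R3 ← R3 − (39/98)·R2: [0, 0, 0, 0]
R4 ← R4 + (11/98)·R2: [0, 0, 0, 0]
2 nonzero rows, so rank(CA) = 2.

2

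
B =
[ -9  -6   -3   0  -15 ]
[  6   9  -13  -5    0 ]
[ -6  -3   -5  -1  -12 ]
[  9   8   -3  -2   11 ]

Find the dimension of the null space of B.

Row reduce to echelon form.
R2 ← R2 + (2/3)·R1: [0, 5, -15, -5, -10]
R3 ← R3 − (2/3)·R1: [0, 1, -3, -1, -2]
R4 ← R4 + R1: [0, 2, -6, -2, -4]
R3 ← R3 − (1/5)·R2: [0, 0, 0, 0, 0]
R4 ← R4 − (2/5)·R2: [0, 0, 0, 0, 0]
2 nonzero rows, so rank(B) = 2.
B has 5 columns; by rank–nullity, nullity = 5 − 2 = 3.

3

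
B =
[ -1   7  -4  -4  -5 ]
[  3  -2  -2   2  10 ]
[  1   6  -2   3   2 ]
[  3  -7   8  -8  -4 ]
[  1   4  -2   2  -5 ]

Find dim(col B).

Row reduce to echelon form.
R2 ← R2 + (3)·R1: [0, 19, -14, -10, -5]
R3 ← R3 + R1: [0, 13, -6, -1, -3]
R4 ← R4 + (3)·R1: [0, 14, -4, -20, -19]
R5 ← R5 + R1: [0, 11, -6, -2, -10]
R3 ← R3 − (13/19)·R2: [0, 0, 68/19, 111/19, 8/19]
R4 ← R4 − (14/19)·R2: [0, 0, 120/19, -240/19, -291/19]
R5 ← R5 − (11/19)·R2: [0, 0, 40/19, 72/19, -135/19]
R4 ← R4 − (30/17)·R3: [0, 0, 0, -390/17, -273/17]
R5 ← R5 − (10/17)·R3: [0, 0, 0, 6/17, -125/17]
R5 ← R5 + (1/65)·R4: [0, 0, 0, 0, -38/5]
Echelon form has 5 nonzero rows, so rank(B) = 5.
The column space has dimension equal to the rank: 5.

5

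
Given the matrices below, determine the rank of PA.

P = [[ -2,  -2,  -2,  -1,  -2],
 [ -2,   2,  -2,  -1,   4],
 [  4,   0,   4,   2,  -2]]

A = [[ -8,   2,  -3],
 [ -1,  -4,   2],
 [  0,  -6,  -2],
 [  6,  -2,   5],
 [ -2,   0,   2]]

First compute PA:
[[ 16,  18,  -3],
 [  0,   2,  17],
 [-16, -20, -14]]
Now row reduce the product.
R3 ← R3 + R1: [0, -2, -17]
R3 ← R3 + R2: [0, 0, 0]
2 nonzero rows, so rank(PA) = 2.

2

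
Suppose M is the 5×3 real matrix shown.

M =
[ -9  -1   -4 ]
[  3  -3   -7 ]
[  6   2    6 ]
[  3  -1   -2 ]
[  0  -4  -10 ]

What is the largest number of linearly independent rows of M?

2

Row reduce to echelon form.
R2 ← R2 + (1/3)·R1: [0, -10/3, -25/3]
R3 ← R3 + (2/3)·R1: [0, 4/3, 10/3]
R4 ← R4 + (1/3)·R1: [0, -4/3, -10/3]
R3 ← R3 + (2/5)·R2: [0, 0, 0]
R4 ← R4 − (2/5)·R2: [0, 0, 0]
R5 ← R5 − (6/5)·R2: [0, 0, 0]
Echelon form has 2 nonzero rows, so rank(M) = 2.
The rank gives the maximum number of linearly independent rows: 2.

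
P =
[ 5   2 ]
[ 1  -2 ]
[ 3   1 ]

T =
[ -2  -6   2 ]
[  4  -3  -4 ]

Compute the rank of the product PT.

2

First compute PT:
[[ -2, -36,   2],
 [-10,   0,  10],
 [ -2, -21,   2]]
Now row reduce the product.
R2 ← R2 − (5)·R1: [0, 180, 0]
R3 ← R3 − R1: [0, 15, 0]
R3 ← R3 − (1/12)·R2: [0, 0, 0]
2 nonzero rows, so rank(PT) = 2.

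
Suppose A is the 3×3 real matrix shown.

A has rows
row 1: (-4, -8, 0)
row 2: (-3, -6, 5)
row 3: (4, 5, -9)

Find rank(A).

3

Row reduce to echelon form.
R2 ← R2 − (3/4)·R1: [0, 0, 5]
R3 ← R3 + R1: [0, -3, -9]
Swap R2 ↔ R3
Echelon form has 3 nonzero rows, so rank(A) = 3.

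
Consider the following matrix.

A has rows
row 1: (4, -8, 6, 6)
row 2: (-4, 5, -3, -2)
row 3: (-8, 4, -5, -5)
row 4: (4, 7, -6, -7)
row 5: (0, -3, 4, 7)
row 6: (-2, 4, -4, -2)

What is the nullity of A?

0

Row reduce to echelon form.
R2 ← R2 + R1: [0, -3, 3, 4]
R3 ← R3 + (2)·R1: [0, -12, 7, 7]
R4 ← R4 − R1: [0, 15, -12, -13]
R6 ← R6 + (1/2)·R1: [0, 0, -1, 1]
R3 ← R3 − (4)·R2: [0, 0, -5, -9]
R4 ← R4 + (5)·R2: [0, 0, 3, 7]
R5 ← R5 − R2: [0, 0, 1, 3]
R4 ← R4 + (3/5)·R3: [0, 0, 0, 8/5]
R5 ← R5 + (1/5)·R3: [0, 0, 0, 6/5]
R6 ← R6 − (1/5)·R3: [0, 0, 0, 14/5]
R5 ← R5 − (3/4)·R4: [0, 0, 0, 0]
R6 ← R6 − (7/4)·R4: [0, 0, 0, 0]
4 nonzero rows, so rank(A) = 4.
A has 4 columns; by rank–nullity, nullity = 4 − 4 = 0.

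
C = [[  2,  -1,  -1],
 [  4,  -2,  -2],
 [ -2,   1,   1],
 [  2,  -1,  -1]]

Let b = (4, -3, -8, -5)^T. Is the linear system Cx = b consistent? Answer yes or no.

no

Row reduce the augmented matrix [C | b].
R2 ← R2 − (2)·R1: [0, 0, 0, -11]
R3 ← R3 + R1: [0, 0, 0, -4]
R4 ← R4 − R1: [0, 0, 0, -9]
R3 ← R3 − (4/11)·R2: [0, 0, 0, 0]
R4 ← R4 − (9/11)·R2: [0, 0, 0, 0]
The echelon form has 2 nonzero rows; the last pivot sits in the augmented column, so rank(C) = 1 but rank([C|b]) = 2.
Since the ranks differ, the system is inconsistent.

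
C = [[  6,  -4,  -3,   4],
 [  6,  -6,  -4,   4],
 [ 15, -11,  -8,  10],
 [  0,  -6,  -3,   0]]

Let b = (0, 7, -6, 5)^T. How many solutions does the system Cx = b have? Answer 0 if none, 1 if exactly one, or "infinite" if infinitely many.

Row reduce the augmented matrix [C | b].
R2 ← R2 − R1: [0, -2, -1, 0, 7]
R3 ← R3 − (5/2)·R1: [0, -1, -1/2, 0, -6]
R3 ← R3 − (1/2)·R2: [0, 0, 0, 0, -19/2]
R4 ← R4 − (3)·R2: [0, 0, 0, 0, -16]
R4 ← R4 − (32/19)·R3: [0, 0, 0, 0, 0]
The echelon form has 3 nonzero rows; the last pivot sits in the augmented column, so rank(C) = 2 but rank([C|b]) = 3.
Since the ranks differ, the system is inconsistent.
It has no solutions.

0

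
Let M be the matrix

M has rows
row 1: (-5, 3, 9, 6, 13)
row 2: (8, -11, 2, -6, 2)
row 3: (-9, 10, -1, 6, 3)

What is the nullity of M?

Row reduce to echelon form.
R2 ← R2 + (8/5)·R1: [0, -31/5, 82/5, 18/5, 114/5]
R3 ← R3 − (9/5)·R1: [0, 23/5, -86/5, -24/5, -102/5]
R3 ← R3 + (23/31)·R2: [0, 0, -156/31, -66/31, -108/31]
3 nonzero rows, so rank(M) = 3.
M has 5 columns; by rank–nullity, nullity = 5 − 3 = 2.

2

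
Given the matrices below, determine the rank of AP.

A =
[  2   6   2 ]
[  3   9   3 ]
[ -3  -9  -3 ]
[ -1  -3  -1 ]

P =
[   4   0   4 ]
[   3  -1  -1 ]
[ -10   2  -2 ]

1

First compute AP:
[[  6,  -2,  -2],
 [  9,  -3,  -3],
 [ -9,   3,   3],
 [ -3,   1,   1]]
Now row reduce the product.
R2 ← R2 − (3/2)·R1: [0, 0, 0]
R3 ← R3 + (3/2)·R1: [0, 0, 0]
R4 ← R4 + (1/2)·R1: [0, 0, 0]
1 nonzero row, so rank(AP) = 1.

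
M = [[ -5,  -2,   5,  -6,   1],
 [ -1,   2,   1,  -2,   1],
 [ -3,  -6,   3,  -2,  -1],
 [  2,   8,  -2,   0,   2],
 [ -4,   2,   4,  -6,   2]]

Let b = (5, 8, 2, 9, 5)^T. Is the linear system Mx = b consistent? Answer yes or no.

Row reduce the augmented matrix [M | b].
R2 ← R2 − (1/5)·R1: [0, 12/5, 0, -4/5, 4/5, 7]
R3 ← R3 − (3/5)·R1: [0, -24/5, 0, 8/5, -8/5, -1]
R4 ← R4 + (2/5)·R1: [0, 36/5, 0, -12/5, 12/5, 11]
R5 ← R5 − (4/5)·R1: [0, 18/5, 0, -6/5, 6/5, 1]
R3 ← R3 + (2)·R2: [0, 0, 0, 0, 0, 13]
R4 ← R4 − (3)·R2: [0, 0, 0, 0, 0, -10]
R5 ← R5 − (3/2)·R2: [0, 0, 0, 0, 0, -19/2]
R4 ← R4 + (10/13)·R3: [0, 0, 0, 0, 0, 0]
R5 ← R5 + (19/26)·R3: [0, 0, 0, 0, 0, 0]
The echelon form has 3 nonzero rows; the last pivot sits in the augmented column, so rank(M) = 2 but rank([M|b]) = 3.
Since the ranks differ, the system is inconsistent.

no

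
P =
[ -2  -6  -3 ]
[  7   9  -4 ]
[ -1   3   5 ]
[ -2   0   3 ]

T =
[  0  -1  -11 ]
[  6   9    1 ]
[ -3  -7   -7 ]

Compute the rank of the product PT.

3

First compute PT:
[[-27, -31,  37],
 [ 66, 102, -40],
 [  3,  -7, -21],
 [ -9, -19,   1]]
Now row reduce the product.
R2 ← R2 + (22/9)·R1: [0, 236/9, 454/9]
R3 ← R3 + (1/9)·R1: [0, -94/9, -152/9]
R4 ← R4 − (1/3)·R1: [0, -26/3, -34/3]
R3 ← R3 + (47/118)·R2: [0, 0, 189/59]
R4 ← R4 + (39/118)·R2: [0, 0, 315/59]
R4 ← R4 − (5/3)·R3: [0, 0, 0]
3 nonzero rows, so rank(PT) = 3.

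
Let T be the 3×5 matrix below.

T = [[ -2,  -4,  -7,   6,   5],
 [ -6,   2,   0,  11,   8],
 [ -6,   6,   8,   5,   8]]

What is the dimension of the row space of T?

3

Row reduce to echelon form.
R2 ← R2 − (3)·R1: [0, 14, 21, -7, -7]
R3 ← R3 − (3)·R1: [0, 18, 29, -13, -7]
R3 ← R3 − (9/7)·R2: [0, 0, 2, -4, 2]
Echelon form has 3 nonzero rows, so rank(T) = 3.
The row space has dimension equal to the rank: 3.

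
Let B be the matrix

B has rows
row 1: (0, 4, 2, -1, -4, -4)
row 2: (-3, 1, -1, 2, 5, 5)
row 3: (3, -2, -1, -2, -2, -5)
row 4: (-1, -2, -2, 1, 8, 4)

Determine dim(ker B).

Row reduce to echelon form.
Swap R1 ↔ R2
R3 ← R3 + R1: [0, -1, -2, 0, 3, 0]
R4 ← R4 − (1/3)·R1: [0, -7/3, -5/3, 1/3, 19/3, 7/3]
R3 ← R3 + (1/4)·R2: [0, 0, -3/2, -1/4, 2, -1]
R4 ← R4 + (7/12)·R2: [0, 0, -1/2, -1/4, 4, 0]
R4 ← R4 − (1/3)·R3: [0, 0, 0, -1/6, 10/3, 1/3]
4 nonzero rows, so rank(B) = 4.
B has 6 columns; by rank–nullity, nullity = 6 − 4 = 2.

2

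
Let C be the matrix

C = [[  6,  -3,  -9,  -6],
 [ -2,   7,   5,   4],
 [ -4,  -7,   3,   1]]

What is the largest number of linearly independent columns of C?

Row reduce to echelon form.
R2 ← R2 + (1/3)·R1: [0, 6, 2, 2]
R3 ← R3 + (2/3)·R1: [0, -9, -3, -3]
R3 ← R3 + (3/2)·R2: [0, 0, 0, 0]
Echelon form has 2 nonzero rows, so rank(C) = 2.
The rank gives the maximum number of linearly independent columns: 2.

2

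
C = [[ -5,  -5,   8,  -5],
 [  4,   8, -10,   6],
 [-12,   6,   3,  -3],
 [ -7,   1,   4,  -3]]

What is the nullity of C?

Row reduce to echelon form.
R2 ← R2 + (4/5)·R1: [0, 4, -18/5, 2]
R3 ← R3 − (12/5)·R1: [0, 18, -81/5, 9]
R4 ← R4 − (7/5)·R1: [0, 8, -36/5, 4]
R3 ← R3 − (9/2)·R2: [0, 0, 0, 0]
R4 ← R4 − (2)·R2: [0, 0, 0, 0]
2 nonzero rows, so rank(C) = 2.
C has 4 columns; by rank–nullity, nullity = 4 − 2 = 2.

2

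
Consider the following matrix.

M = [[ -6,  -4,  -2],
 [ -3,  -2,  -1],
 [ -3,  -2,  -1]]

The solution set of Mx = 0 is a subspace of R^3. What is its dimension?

Row reduce to echelon form.
R2 ← R2 − (1/2)·R1: [0, 0, 0]
R3 ← R3 − (1/2)·R1: [0, 0, 0]
1 nonzero row, so rank(M) = 1.
M has 3 columns; by rank–nullity, nullity = 3 − 1 = 2.

2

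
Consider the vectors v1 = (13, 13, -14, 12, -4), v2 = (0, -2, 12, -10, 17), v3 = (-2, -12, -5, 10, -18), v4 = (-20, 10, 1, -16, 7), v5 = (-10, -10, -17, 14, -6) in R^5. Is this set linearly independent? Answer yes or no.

Form the matrix with these vectors as rows and row reduce.
R3 ← R3 + (2/13)·R1: [0, -10, -93/13, 154/13, -242/13]
R4 ← R4 + (20/13)·R1: [0, 30, -267/13, 32/13, 11/13]
R5 ← R5 + (10/13)·R1: [0, 0, -361/13, 302/13, -118/13]
R3 ← R3 − (5)·R2: [0, 0, -873/13, 804/13, -1347/13]
R4 ← R4 + (15)·R2: [0, 0, 2073/13, -1918/13, 3326/13]
R4 ← R4 + (691/291)·R3: [0, 0, 0, -66/97, 951/97]
R5 ← R5 − (361/873)·R3: [0, 0, 0, -682/291, 9827/291]
R5 ← R5 − (31/9)·R4: [0, 0, 0, 0, 0]
4 nonzero rows, so the 5 vectors span a space of dimension 4.
Since 4 < 5, the vectors are linearly dependent.

no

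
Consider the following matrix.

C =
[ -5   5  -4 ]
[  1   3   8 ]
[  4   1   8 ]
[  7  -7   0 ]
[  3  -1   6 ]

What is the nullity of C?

Row reduce to echelon form.
R2 ← R2 + (1/5)·R1: [0, 4, 36/5]
R3 ← R3 + (4/5)·R1: [0, 5, 24/5]
R4 ← R4 + (7/5)·R1: [0, 0, -28/5]
R5 ← R5 + (3/5)·R1: [0, 2, 18/5]
R3 ← R3 − (5/4)·R2: [0, 0, -21/5]
R5 ← R5 − (1/2)·R2: [0, 0, 0]
R4 ← R4 − (4/3)·R3: [0, 0, 0]
3 nonzero rows, so rank(C) = 3.
C has 3 columns; by rank–nullity, nullity = 3 − 3 = 0.

0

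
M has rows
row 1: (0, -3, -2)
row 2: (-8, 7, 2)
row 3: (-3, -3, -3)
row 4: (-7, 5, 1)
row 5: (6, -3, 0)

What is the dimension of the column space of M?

Row reduce to echelon form.
Swap R1 ↔ R2
R3 ← R3 − (3/8)·R1: [0, -45/8, -15/4]
R4 ← R4 − (7/8)·R1: [0, -9/8, -3/4]
R5 ← R5 + (3/4)·R1: [0, 9/4, 3/2]
R3 ← R3 − (15/8)·R2: [0, 0, 0]
R4 ← R4 − (3/8)·R2: [0, 0, 0]
R5 ← R5 + (3/4)·R2: [0, 0, 0]
Echelon form has 2 nonzero rows, so rank(M) = 2.
The column space has dimension equal to the rank: 2.

2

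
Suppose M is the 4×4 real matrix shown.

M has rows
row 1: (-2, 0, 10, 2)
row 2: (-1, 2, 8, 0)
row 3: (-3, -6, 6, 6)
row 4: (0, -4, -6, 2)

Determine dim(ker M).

2

Row reduce to echelon form.
R2 ← R2 − (1/2)·R1: [0, 2, 3, -1]
R3 ← R3 − (3/2)·R1: [0, -6, -9, 3]
R3 ← R3 + (3)·R2: [0, 0, 0, 0]
R4 ← R4 + (2)·R2: [0, 0, 0, 0]
2 nonzero rows, so rank(M) = 2.
M has 4 columns; by rank–nullity, nullity = 4 − 2 = 2.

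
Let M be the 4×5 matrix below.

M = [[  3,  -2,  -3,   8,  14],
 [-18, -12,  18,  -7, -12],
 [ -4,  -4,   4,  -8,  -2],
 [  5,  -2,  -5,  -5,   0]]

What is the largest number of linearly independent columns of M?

Row reduce to echelon form.
R2 ← R2 + (6)·R1: [0, -24, 0, 41, 72]
R3 ← R3 + (4/3)·R1: [0, -20/3, 0, 8/3, 50/3]
R4 ← R4 − (5/3)·R1: [0, 4/3, 0, -55/3, -70/3]
R3 ← R3 − (5/18)·R2: [0, 0, 0, -157/18, -10/3]
R4 ← R4 + (1/18)·R2: [0, 0, 0, -289/18, -58/3]
R4 ← R4 − (289/157)·R3: [0, 0, 0, 0, -2072/157]
Echelon form has 4 nonzero rows, so rank(M) = 4.
The rank gives the maximum number of linearly independent columns: 4.

4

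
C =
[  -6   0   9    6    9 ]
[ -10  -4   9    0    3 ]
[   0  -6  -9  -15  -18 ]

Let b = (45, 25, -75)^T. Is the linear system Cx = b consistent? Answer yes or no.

yes

Row reduce the augmented matrix [C | b].
R2 ← R2 − (5/3)·R1: [0, -4, -6, -10, -12, -50]
R3 ← R3 − (3/2)·R2: [0, 0, 0, 0, 0, 0]
The echelon form has 2 nonzero rows, and every pivot lies in the first 5 columns, so rank(C) = rank([C|b]) = 2.
The system is consistent.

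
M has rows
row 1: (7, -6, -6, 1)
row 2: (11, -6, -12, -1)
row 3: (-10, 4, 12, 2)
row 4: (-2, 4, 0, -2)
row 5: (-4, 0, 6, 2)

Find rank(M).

Row reduce to echelon form.
R2 ← R2 − (11/7)·R1: [0, 24/7, -18/7, -18/7]
R3 ← R3 + (10/7)·R1: [0, -32/7, 24/7, 24/7]
R4 ← R4 + (2/7)·R1: [0, 16/7, -12/7, -12/7]
R5 ← R5 + (4/7)·R1: [0, -24/7, 18/7, 18/7]
R3 ← R3 + (4/3)·R2: [0, 0, 0, 0]
R4 ← R4 − (2/3)·R2: [0, 0, 0, 0]
R5 ← R5 + R2: [0, 0, 0, 0]
Echelon form has 2 nonzero rows, so rank(M) = 2.

2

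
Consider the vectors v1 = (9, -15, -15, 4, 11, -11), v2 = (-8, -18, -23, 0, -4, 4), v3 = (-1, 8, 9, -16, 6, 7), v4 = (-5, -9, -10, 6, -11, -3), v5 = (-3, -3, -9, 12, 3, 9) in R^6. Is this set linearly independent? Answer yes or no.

no

Form the matrix with these vectors as rows and row reduce.
R2 ← R2 + (8/9)·R1: [0, -94/3, -109/3, 32/9, 52/9, -52/9]
R3 ← R3 + (1/9)·R1: [0, 19/3, 22/3, -140/9, 65/9, 52/9]
R4 ← R4 + (5/9)·R1: [0, -52/3, -55/3, 74/9, -44/9, -82/9]
R5 ← R5 + (1/3)·R1: [0, -8, -14, 40/3, 20/3, 16/3]
R3 ← R3 + (19/94)·R2: [0, 0, -1/94, -2092/141, 1183/141, 650/141]
R4 ← R4 − (26/47)·R2: [0, 0, 83/47, 294/47, -380/47, -278/47]
R5 ← R5 − (12/47)·R2: [0, 0, -222/47, 584/47, 244/47, 320/47]
R4 ← R4 + (166)·R3: [0, 0, 0, -7370/3, 4154/3, 2278/3]
R5 ← R5 − (444)·R3: [0, 0, 0, 6600, -3720, -2040]
R5 ← R5 + (180/67)·R4: [0, 0, 0, 0, 0, 0]
4 nonzero rows, so the 5 vectors span a space of dimension 4.
Since 4 < 5, the vectors are linearly dependent.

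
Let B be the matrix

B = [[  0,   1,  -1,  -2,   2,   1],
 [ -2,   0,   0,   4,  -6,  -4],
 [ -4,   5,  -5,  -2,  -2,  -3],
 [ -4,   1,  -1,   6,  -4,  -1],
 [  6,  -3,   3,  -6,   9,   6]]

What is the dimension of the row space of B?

Row reduce to echelon form.
Swap R1 ↔ R2
R3 ← R3 − (2)·R1: [0, 5, -5, -10, 10, 5]
R4 ← R4 − (2)·R1: [0, 1, -1, -2, 8, 7]
R5 ← R5 + (3)·R1: [0, -3, 3, 6, -9, -6]
R3 ← R3 − (5)·R2: [0, 0, 0, 0, 0, 0]
R4 ← R4 − R2: [0, 0, 0, 0, 6, 6]
R5 ← R5 + (3)·R2: [0, 0, 0, 0, -3, -3]
Swap R3 ↔ R4
R5 ← R5 + (1/2)·R3: [0, 0, 0, 0, 0, 0]
Echelon form has 3 nonzero rows, so rank(B) = 3.
The row space has dimension equal to the rank: 3.

3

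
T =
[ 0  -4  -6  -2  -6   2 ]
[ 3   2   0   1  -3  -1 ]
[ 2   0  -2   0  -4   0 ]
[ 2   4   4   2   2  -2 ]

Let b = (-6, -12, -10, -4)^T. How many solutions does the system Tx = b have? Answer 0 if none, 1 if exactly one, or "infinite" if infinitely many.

Row reduce the augmented matrix [T | b].
Swap R1 ↔ R2
R3 ← R3 − (2/3)·R1: [0, -4/3, -2, -2/3, -2, 2/3, -2]
R4 ← R4 − (2/3)·R1: [0, 8/3, 4, 4/3, 4, -4/3, 4]
R3 ← R3 − (1/3)·R2: [0, 0, 0, 0, 0, 0, 0]
R4 ← R4 + (2/3)·R2: [0, 0, 0, 0, 0, 0, 0]
The echelon form has 2 nonzero rows, and every pivot lies in the first 6 columns, so rank(T) = rank([T|b]) = 2.
The system is consistent.
rank = 2 < 6 unknowns, so there are infinitely many solutions.

infinite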